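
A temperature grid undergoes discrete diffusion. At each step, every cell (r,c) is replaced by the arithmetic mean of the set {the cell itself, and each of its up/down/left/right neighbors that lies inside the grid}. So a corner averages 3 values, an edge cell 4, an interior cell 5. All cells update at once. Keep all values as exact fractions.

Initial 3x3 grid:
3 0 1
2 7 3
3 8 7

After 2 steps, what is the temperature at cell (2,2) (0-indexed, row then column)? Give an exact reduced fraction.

Step 1: cell (2,2) = 6
Step 2: cell (2,2) = 67/12
Full grid after step 2:
  49/18 39/16 103/36
  55/16 17/4 95/24
  43/9 247/48 67/12

Answer: 67/12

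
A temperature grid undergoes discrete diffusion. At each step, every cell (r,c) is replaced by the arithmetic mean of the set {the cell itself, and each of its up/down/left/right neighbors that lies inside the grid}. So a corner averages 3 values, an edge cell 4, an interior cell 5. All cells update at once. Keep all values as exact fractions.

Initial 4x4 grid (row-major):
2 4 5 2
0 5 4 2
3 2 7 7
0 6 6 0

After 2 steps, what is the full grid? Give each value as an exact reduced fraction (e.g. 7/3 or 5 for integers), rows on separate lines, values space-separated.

After step 1:
  2 4 15/4 3
  5/2 3 23/5 15/4
  5/4 23/5 26/5 4
  3 7/2 19/4 13/3
After step 2:
  17/6 51/16 307/80 7/2
  35/16 187/50 203/50 307/80
  227/80 351/100 463/100 1037/240
  31/12 317/80 1067/240 157/36

Answer: 17/6 51/16 307/80 7/2
35/16 187/50 203/50 307/80
227/80 351/100 463/100 1037/240
31/12 317/80 1067/240 157/36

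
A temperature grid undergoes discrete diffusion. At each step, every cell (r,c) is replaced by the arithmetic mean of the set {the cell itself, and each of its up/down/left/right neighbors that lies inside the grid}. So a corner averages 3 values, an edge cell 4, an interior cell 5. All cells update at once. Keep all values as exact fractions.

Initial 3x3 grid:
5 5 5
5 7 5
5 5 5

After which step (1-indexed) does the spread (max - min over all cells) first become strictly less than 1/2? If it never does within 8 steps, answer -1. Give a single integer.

Answer: 2

Derivation:
Step 1: max=11/2, min=5, spread=1/2
Step 2: max=137/25, min=209/40, spread=51/200
  -> spread < 1/2 first at step 2
Step 3: max=12823/2400, min=947/180, spread=589/7200
Step 4: max=79943/15000, min=761081/144000, spread=31859/720000
Step 5: max=45891607/8640000, min=4764721/900000, spread=751427/43200000
Step 6: max=286634687/54000000, min=2747063129/518400000, spread=23149331/2592000000
Step 7: max=165002654263/31104000000, min=17174931889/3240000000, spread=616540643/155520000000
Step 8: max=1031112453983/194400000000, min=9895132008761/1866240000000, spread=17737747379/9331200000000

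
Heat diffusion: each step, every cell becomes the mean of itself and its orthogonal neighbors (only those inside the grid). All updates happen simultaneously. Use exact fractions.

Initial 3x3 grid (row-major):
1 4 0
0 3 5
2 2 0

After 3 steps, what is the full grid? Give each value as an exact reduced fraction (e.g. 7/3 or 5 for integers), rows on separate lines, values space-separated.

Answer: 2129/1080 7589/3600 217/90
1417/800 12947/6000 4007/1800
3893/2160 27431/14400 4763/2160

Derivation:
After step 1:
  5/3 2 3
  3/2 14/5 2
  4/3 7/4 7/3
After step 2:
  31/18 71/30 7/3
  73/40 201/100 38/15
  55/36 493/240 73/36
After step 3:
  2129/1080 7589/3600 217/90
  1417/800 12947/6000 4007/1800
  3893/2160 27431/14400 4763/2160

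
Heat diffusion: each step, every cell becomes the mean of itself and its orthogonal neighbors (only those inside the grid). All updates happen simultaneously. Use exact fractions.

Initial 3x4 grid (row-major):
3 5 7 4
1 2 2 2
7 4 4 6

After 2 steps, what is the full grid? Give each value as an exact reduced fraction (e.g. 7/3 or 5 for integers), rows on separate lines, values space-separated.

After step 1:
  3 17/4 9/2 13/3
  13/4 14/5 17/5 7/2
  4 17/4 4 4
After step 2:
  7/2 291/80 989/240 37/9
  261/80 359/100 91/25 457/120
  23/6 301/80 313/80 23/6

Answer: 7/2 291/80 989/240 37/9
261/80 359/100 91/25 457/120
23/6 301/80 313/80 23/6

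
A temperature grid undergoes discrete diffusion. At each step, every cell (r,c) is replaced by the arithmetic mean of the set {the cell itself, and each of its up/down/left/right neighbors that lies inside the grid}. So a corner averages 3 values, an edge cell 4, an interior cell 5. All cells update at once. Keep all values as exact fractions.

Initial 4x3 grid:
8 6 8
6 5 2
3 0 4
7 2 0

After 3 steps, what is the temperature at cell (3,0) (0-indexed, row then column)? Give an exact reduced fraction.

Step 1: cell (3,0) = 4
Step 2: cell (3,0) = 41/12
Step 3: cell (3,0) = 2461/720
Full grid after step 3:
  12193/2160 26729/4800 2717/540
  18083/3600 4413/1000 30491/7200
  2303/600 1719/500 2279/800
  2461/720 13159/4800 893/360

Answer: 2461/720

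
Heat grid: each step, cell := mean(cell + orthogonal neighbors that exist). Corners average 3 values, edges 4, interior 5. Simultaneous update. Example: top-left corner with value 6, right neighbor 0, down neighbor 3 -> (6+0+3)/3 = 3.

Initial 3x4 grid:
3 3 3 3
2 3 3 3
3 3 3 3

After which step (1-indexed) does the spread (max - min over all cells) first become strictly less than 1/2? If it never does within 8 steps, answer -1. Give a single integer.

Answer: 1

Derivation:
Step 1: max=3, min=8/3, spread=1/3
  -> spread < 1/2 first at step 1
Step 2: max=3, min=653/240, spread=67/240
Step 3: max=3, min=6043/2160, spread=437/2160
Step 4: max=2991/1000, min=2434469/864000, spread=29951/172800
Step 5: max=10046/3375, min=22112179/7776000, spread=206761/1555200
Step 6: max=16034329/5400000, min=8875004429/3110400000, spread=14430763/124416000
Step 7: max=1278347273/432000000, min=534764258311/186624000000, spread=139854109/1492992000
Step 8: max=114788771023/38880000000, min=32169848109749/11197440000000, spread=7114543559/89579520000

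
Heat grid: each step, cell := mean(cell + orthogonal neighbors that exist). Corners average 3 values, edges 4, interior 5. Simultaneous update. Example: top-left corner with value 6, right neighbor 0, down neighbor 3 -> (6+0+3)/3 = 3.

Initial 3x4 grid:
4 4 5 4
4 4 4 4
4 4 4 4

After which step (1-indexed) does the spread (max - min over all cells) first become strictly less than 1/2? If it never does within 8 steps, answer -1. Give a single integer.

Answer: 1

Derivation:
Step 1: max=13/3, min=4, spread=1/3
  -> spread < 1/2 first at step 1
Step 2: max=511/120, min=4, spread=31/120
Step 3: max=4531/1080, min=4, spread=211/1080
Step 4: max=448897/108000, min=7247/1800, spread=14077/108000
Step 5: max=4028407/972000, min=435683/108000, spread=5363/48600
Step 6: max=120380809/29160000, min=242869/60000, spread=93859/1166400
Step 7: max=7208674481/1749600000, min=394136467/97200000, spread=4568723/69984000
Step 8: max=431684435629/104976000000, min=11845618889/2916000000, spread=8387449/167961600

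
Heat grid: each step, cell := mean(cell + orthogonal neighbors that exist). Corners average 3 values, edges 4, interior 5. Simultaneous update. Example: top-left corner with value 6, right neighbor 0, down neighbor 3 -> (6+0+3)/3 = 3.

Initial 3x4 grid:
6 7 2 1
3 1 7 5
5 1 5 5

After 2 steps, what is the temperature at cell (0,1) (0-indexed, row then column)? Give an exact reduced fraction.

Step 1: cell (0,1) = 4
Step 2: cell (0,1) = 1043/240
Full grid after step 2:
  157/36 1043/240 179/48 137/36
  953/240 371/100 421/100 97/24
  13/4 143/40 33/8 14/3

Answer: 1043/240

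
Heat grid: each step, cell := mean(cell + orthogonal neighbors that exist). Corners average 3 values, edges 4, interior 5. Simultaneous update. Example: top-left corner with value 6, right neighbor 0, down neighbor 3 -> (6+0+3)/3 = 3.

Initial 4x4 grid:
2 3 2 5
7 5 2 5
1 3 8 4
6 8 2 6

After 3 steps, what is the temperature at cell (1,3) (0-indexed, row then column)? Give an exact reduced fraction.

Step 1: cell (1,3) = 4
Step 2: cell (1,3) = 363/80
Step 3: cell (1,3) = 9859/2400
Full grid after step 3:
  133/36 2207/600 2191/600 2833/720
  2417/600 1973/500 8399/2000 9859/2400
  2629/600 9227/2000 4443/1000 3833/800
  689/144 11311/2400 4013/800 571/120

Answer: 9859/2400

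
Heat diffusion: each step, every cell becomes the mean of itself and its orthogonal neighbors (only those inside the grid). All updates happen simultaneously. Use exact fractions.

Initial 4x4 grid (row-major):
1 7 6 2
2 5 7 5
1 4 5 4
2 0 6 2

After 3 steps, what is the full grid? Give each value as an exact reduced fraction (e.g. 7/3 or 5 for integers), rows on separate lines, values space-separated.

After step 1:
  10/3 19/4 11/2 13/3
  9/4 5 28/5 9/2
  9/4 3 26/5 4
  1 3 13/4 4
After step 2:
  31/9 223/48 1211/240 43/9
  77/24 103/25 129/25 553/120
  17/8 369/100 421/100 177/40
  25/12 41/16 309/80 15/4
After step 3:
  1627/432 31061/7200 35333/7200 10391/2160
  1451/450 24989/6000 27773/6000 8537/1800
  833/300 6683/2000 8539/2000 2549/600
  325/144 7319/2400 2877/800 321/80

Answer: 1627/432 31061/7200 35333/7200 10391/2160
1451/450 24989/6000 27773/6000 8537/1800
833/300 6683/2000 8539/2000 2549/600
325/144 7319/2400 2877/800 321/80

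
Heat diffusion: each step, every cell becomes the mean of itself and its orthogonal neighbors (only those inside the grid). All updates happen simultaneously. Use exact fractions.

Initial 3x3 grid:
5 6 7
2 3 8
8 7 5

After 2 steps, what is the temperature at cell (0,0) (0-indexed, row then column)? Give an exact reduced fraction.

Answer: 169/36

Derivation:
Step 1: cell (0,0) = 13/3
Step 2: cell (0,0) = 169/36
Full grid after step 2:
  169/36 1307/240 6
  197/40 529/100 1477/240
  191/36 1397/240 109/18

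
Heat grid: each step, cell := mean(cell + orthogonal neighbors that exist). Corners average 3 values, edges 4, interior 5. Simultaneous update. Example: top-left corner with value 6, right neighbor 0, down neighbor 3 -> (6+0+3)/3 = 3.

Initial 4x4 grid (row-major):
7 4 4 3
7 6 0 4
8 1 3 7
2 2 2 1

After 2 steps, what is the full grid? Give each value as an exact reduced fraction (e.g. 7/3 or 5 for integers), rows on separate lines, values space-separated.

Answer: 73/12 22/5 113/30 119/36
211/40 93/20 317/100 859/240
39/8 329/100 63/20 791/240
41/12 47/16 581/240 109/36

Derivation:
After step 1:
  6 21/4 11/4 11/3
  7 18/5 17/5 7/2
  9/2 4 13/5 15/4
  4 7/4 2 10/3
After step 2:
  73/12 22/5 113/30 119/36
  211/40 93/20 317/100 859/240
  39/8 329/100 63/20 791/240
  41/12 47/16 581/240 109/36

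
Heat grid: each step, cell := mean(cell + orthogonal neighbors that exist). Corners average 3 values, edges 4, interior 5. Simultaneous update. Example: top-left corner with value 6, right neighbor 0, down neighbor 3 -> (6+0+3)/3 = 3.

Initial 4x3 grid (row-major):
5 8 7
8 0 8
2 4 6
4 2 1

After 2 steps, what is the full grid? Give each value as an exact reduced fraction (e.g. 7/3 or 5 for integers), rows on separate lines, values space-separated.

After step 1:
  7 5 23/3
  15/4 28/5 21/4
  9/2 14/5 19/4
  8/3 11/4 3
After step 2:
  21/4 379/60 215/36
  417/80 112/25 349/60
  823/240 102/25 79/20
  119/36 673/240 7/2

Answer: 21/4 379/60 215/36
417/80 112/25 349/60
823/240 102/25 79/20
119/36 673/240 7/2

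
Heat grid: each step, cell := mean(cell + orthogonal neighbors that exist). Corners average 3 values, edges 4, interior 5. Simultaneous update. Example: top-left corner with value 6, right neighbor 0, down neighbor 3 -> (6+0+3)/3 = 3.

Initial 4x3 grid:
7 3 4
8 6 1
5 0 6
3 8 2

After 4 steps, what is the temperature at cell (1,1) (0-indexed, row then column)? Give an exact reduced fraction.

Answer: 409943/90000

Derivation:
Step 1: cell (1,1) = 18/5
Step 2: cell (1,1) = 487/100
Step 3: cell (1,1) = 6307/1500
Step 4: cell (1,1) = 409943/90000
Full grid after step 4:
  27073/5400 963247/216000 136463/32400
  85541/18000 409943/90000 212623/54000
  256283/54000 1507697/360000 221783/54000
  572887/129600 3771223/864000 513187/129600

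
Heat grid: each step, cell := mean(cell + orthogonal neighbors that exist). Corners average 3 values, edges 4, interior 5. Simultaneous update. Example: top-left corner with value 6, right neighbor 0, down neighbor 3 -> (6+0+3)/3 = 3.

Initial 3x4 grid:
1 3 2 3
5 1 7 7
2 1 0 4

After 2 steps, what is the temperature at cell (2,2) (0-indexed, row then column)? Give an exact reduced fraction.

Answer: 83/30

Derivation:
Step 1: cell (2,2) = 3
Step 2: cell (2,2) = 83/30
Full grid after step 2:
  7/3 119/40 129/40 13/3
  679/240 59/25 94/25 979/240
  71/36 151/60 83/30 143/36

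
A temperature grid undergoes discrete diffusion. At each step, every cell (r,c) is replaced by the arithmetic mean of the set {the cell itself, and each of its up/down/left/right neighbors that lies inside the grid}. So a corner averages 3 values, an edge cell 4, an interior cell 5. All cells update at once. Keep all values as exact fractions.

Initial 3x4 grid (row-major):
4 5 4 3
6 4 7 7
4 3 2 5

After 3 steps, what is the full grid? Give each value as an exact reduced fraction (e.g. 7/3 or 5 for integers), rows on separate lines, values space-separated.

Answer: 337/72 1831/400 17279/3600 5219/1080
31823/7200 3433/750 1724/375 35183/7200
233/54 7577/1800 1019/225 628/135

Derivation:
After step 1:
  5 17/4 19/4 14/3
  9/2 5 24/5 11/2
  13/3 13/4 17/4 14/3
After step 2:
  55/12 19/4 277/60 179/36
  113/24 109/25 243/50 589/120
  145/36 101/24 509/120 173/36
After step 3:
  337/72 1831/400 17279/3600 5219/1080
  31823/7200 3433/750 1724/375 35183/7200
  233/54 7577/1800 1019/225 628/135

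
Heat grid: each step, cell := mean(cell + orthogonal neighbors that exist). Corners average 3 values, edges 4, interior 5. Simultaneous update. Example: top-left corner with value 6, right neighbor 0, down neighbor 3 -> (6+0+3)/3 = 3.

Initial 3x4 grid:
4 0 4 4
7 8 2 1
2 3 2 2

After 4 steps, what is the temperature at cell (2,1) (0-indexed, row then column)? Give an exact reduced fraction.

Step 1: cell (2,1) = 15/4
Step 2: cell (2,1) = 7/2
Step 3: cell (2,1) = 367/100
Step 4: cell (2,1) = 63619/18000
Full grid after step 4:
  520583/129600 97991/27000 14341/4500 120641/43200
  3440767/864000 1328213/360000 1089713/360000 2353027/864000
  171761/43200 63619/18000 10162/3375 336623/129600

Answer: 63619/18000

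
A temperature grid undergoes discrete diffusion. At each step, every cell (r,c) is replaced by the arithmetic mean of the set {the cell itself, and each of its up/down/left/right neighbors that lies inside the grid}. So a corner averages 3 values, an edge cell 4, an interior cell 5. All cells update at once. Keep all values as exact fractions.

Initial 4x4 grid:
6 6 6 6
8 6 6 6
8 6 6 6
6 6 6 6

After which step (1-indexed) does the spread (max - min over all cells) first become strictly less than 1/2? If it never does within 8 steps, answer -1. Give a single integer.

Step 1: max=7, min=6, spread=1
Step 2: max=203/30, min=6, spread=23/30
Step 3: max=5951/900, min=6, spread=551/900
Step 4: max=35263/5400, min=1358/225, spread=2671/5400
  -> spread < 1/2 first at step 4
Step 5: max=5242427/810000, min=272743/45000, spread=333053/810000
Step 6: max=156273743/24300000, min=410773/67500, spread=8395463/24300000
Step 7: max=4664987951/729000000, min=82473007/13500000, spread=211445573/729000000
Step 8: max=5575948547/874800000, min=3724076147/607500000, spread=5331972383/21870000000

Answer: 4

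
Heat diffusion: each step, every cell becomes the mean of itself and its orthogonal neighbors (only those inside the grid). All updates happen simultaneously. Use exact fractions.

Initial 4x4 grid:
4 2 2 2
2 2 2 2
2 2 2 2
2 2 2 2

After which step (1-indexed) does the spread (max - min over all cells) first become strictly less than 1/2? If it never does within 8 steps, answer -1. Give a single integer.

Step 1: max=8/3, min=2, spread=2/3
Step 2: max=23/9, min=2, spread=5/9
Step 3: max=257/108, min=2, spread=41/108
  -> spread < 1/2 first at step 3
Step 4: max=7523/3240, min=2, spread=1043/3240
Step 5: max=219953/97200, min=2, spread=25553/97200
Step 6: max=6503459/2916000, min=18079/9000, spread=645863/2916000
Step 7: max=192601691/87480000, min=120971/60000, spread=16225973/87480000
Step 8: max=5726277983/2624400000, min=54701/27000, spread=409340783/2624400000

Answer: 3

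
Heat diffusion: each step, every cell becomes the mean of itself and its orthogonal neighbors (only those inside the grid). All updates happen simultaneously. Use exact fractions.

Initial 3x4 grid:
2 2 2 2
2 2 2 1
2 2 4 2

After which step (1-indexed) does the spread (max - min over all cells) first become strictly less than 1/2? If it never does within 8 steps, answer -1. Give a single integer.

Step 1: max=5/2, min=5/3, spread=5/6
Step 2: max=143/60, min=65/36, spread=26/45
Step 3: max=447/200, min=4147/2160, spread=3403/10800
  -> spread < 1/2 first at step 3
Step 4: max=59173/27000, min=255089/129600, spread=144707/648000
Step 5: max=194089/90000, min=15642691/7776000, spread=5632993/38880000
Step 6: max=1440097/675000, min=948177209/466560000, spread=236089187/2332800000
Step 7: max=687613459/324000000, min=57373574731/27993600000, spread=10181140633/139968000000
Step 8: max=41052777431/19440000000, min=3458958344129/1679616000000, spread=440008129547/8398080000000

Answer: 3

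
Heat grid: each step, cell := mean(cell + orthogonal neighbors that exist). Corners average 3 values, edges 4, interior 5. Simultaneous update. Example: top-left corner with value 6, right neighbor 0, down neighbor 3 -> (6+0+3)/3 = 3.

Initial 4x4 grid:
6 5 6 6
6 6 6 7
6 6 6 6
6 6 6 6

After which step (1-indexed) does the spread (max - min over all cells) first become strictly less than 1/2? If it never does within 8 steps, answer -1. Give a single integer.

Answer: 3

Derivation:
Step 1: max=19/3, min=17/3, spread=2/3
Step 2: max=751/120, min=689/120, spread=31/60
Step 3: max=7367/1200, min=6269/1080, spread=3613/10800
  -> spread < 1/2 first at step 3
Step 4: max=660151/108000, min=37987/6480, spread=81103/324000
Step 5: max=6572897/1080000, min=5716109/972000, spread=1994983/9720000
Step 6: max=58973587/9720000, min=34456987/5832000, spread=2317913/14580000
Step 7: max=5888803277/972000000, min=5181640469/874800000, spread=1182824803/8748000000
Step 8: max=52932999067/8748000000, min=31169190307/5248800000, spread=1476522833/13122000000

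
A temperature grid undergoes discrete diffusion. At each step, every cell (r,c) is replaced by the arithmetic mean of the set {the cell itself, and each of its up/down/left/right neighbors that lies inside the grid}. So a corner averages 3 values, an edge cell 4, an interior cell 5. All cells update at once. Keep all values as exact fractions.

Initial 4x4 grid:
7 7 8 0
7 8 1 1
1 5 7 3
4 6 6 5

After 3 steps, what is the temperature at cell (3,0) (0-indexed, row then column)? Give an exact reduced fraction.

Answer: 10249/2160

Derivation:
Step 1: cell (3,0) = 11/3
Step 2: cell (3,0) = 79/18
Step 3: cell (3,0) = 10249/2160
Full grid after step 3:
  737/120 47/8 177/40 175/48
  1381/240 5311/1000 9219/2000 1643/480
  17807/3600 30763/6000 13589/3000 30133/7200
  10249/2160 35149/7200 36013/7200 4877/1080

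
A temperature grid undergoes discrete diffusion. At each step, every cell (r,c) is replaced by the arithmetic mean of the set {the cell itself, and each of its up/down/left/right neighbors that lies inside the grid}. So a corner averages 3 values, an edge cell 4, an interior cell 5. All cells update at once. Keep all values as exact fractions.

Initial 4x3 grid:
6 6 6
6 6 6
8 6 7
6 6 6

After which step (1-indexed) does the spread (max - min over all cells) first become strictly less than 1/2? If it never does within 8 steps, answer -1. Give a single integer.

Step 1: max=20/3, min=6, spread=2/3
Step 2: max=197/30, min=6, spread=17/30
Step 3: max=871/135, min=437/72, spread=413/1080
  -> spread < 1/2 first at step 3
Step 4: max=25831/4050, min=18391/3000, spread=20063/81000
Step 5: max=6194471/972000, min=1991647/324000, spread=21953/97200
Step 6: max=184968677/29160000, min=15010771/2430000, spread=193577/1166400
Step 7: max=11077673443/1749600000, min=1804946953/291600000, spread=9919669/69984000
Step 8: max=663058244387/104976000000, min=13570935469/2187000000, spread=18645347/167961600

Answer: 3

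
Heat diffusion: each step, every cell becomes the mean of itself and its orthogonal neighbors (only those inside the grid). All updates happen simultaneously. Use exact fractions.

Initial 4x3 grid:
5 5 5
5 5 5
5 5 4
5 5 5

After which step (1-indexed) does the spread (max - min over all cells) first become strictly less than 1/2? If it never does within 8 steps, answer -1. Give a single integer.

Step 1: max=5, min=14/3, spread=1/3
  -> spread < 1/2 first at step 1
Step 2: max=5, min=569/120, spread=31/120
Step 3: max=5, min=5189/1080, spread=211/1080
Step 4: max=8953/1800, min=523103/108000, spread=14077/108000
Step 5: max=536317/108000, min=4719593/972000, spread=5363/48600
Step 6: max=297131/60000, min=142059191/29160000, spread=93859/1166400
Step 7: max=480663533/97200000, min=8537725519/1749600000, spread=4568723/69984000
Step 8: max=14398381111/2916000000, min=513099564371/104976000000, spread=8387449/167961600

Answer: 1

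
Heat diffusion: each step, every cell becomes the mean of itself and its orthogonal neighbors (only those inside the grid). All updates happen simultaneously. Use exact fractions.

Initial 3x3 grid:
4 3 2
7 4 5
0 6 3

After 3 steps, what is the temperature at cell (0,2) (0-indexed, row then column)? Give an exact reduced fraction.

Step 1: cell (0,2) = 10/3
Step 2: cell (0,2) = 121/36
Step 3: cell (0,2) = 1663/432
Full grid after step 3:
  223/54 241/64 1663/432
  761/192 331/80 361/96
  451/108 751/192 1763/432

Answer: 1663/432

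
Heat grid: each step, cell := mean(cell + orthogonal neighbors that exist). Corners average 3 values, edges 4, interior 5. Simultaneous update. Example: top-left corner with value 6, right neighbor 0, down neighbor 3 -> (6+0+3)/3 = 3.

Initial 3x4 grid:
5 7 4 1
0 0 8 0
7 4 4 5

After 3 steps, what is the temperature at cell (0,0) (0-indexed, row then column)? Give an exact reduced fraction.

Answer: 689/180

Derivation:
Step 1: cell (0,0) = 4
Step 2: cell (0,0) = 11/3
Step 3: cell (0,0) = 689/180
Full grid after step 3:
  689/180 893/240 2737/720 3491/1080
  515/144 589/150 2137/600 5147/1440
  2017/540 2689/720 959/240 1267/360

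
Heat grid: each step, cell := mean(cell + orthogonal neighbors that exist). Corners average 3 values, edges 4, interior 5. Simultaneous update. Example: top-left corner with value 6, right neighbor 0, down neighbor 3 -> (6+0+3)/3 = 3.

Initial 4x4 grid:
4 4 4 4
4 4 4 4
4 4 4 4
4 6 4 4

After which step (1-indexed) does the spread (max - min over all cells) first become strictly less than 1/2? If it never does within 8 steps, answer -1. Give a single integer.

Answer: 3

Derivation:
Step 1: max=14/3, min=4, spread=2/3
Step 2: max=271/60, min=4, spread=31/60
Step 3: max=2371/540, min=4, spread=211/540
  -> spread < 1/2 first at step 3
Step 4: max=232843/54000, min=4, spread=16843/54000
Step 5: max=2082643/486000, min=18079/4500, spread=130111/486000
Step 6: max=61962367/14580000, min=1087159/270000, spread=3255781/14580000
Step 7: max=1849953691/437400000, min=1091107/270000, spread=82360351/437400000
Step 8: max=55239316891/13122000000, min=196906441/48600000, spread=2074577821/13122000000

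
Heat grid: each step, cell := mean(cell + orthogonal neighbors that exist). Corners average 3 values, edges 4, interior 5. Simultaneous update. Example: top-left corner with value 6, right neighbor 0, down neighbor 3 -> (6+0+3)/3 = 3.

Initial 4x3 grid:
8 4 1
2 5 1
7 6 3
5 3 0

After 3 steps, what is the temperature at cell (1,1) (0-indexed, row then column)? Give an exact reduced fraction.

Answer: 1432/375

Derivation:
Step 1: cell (1,1) = 18/5
Step 2: cell (1,1) = 209/50
Step 3: cell (1,1) = 1432/375
Full grid after step 3:
  2389/540 28369/7200 1121/360
  2119/450 1432/375 639/200
  1361/300 1991/500 911/300
  67/15 8923/2400 1133/360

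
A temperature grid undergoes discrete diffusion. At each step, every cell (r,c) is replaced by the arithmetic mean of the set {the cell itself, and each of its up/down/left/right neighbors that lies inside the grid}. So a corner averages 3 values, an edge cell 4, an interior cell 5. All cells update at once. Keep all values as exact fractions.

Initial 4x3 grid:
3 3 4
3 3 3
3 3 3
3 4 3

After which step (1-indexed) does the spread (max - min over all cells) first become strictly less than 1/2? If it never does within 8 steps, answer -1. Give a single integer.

Step 1: max=10/3, min=3, spread=1/3
  -> spread < 1/2 first at step 1
Step 2: max=787/240, min=3, spread=67/240
Step 3: max=3481/1080, min=443/144, spread=317/2160
Step 4: max=2761051/864000, min=37123/12000, spread=17639/172800
Step 5: max=24804641/7776000, min=8066087/2592000, spread=30319/388800
Step 6: max=1482632959/466560000, min=485986853/155520000, spread=61681/1166400
Step 7: max=88860626981/27993600000, min=360478567/115200000, spread=1580419/34992000
Step 8: max=5322254194879/1679616000000, min=1755264014293/559872000000, spread=7057769/209952000

Answer: 1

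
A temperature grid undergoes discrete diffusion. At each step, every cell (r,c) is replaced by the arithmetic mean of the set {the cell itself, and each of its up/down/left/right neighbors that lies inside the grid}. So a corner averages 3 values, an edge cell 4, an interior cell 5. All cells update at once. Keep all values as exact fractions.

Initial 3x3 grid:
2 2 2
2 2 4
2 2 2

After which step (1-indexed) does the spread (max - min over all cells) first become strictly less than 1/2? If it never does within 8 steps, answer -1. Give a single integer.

Answer: 3

Derivation:
Step 1: max=8/3, min=2, spread=2/3
Step 2: max=307/120, min=2, spread=67/120
Step 3: max=2597/1080, min=207/100, spread=1807/5400
  -> spread < 1/2 first at step 3
Step 4: max=1021963/432000, min=5761/2700, spread=33401/144000
Step 5: max=9005933/3888000, min=583391/270000, spread=3025513/19440000
Step 6: max=3575326867/1555200000, min=31555949/14400000, spread=53531/497664
Step 7: max=212656925849/93312000000, min=8567116051/3888000000, spread=450953/5971968
Step 8: max=12706343560603/5598720000000, min=1034128610519/466560000000, spread=3799043/71663616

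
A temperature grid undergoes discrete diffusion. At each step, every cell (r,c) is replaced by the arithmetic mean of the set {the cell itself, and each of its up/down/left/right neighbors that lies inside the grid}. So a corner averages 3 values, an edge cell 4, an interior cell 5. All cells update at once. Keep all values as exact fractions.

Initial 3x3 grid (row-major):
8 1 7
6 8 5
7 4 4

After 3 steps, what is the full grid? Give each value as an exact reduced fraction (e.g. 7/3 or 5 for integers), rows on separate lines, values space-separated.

Answer: 4031/720 20269/3600 1381/270
86201/14400 8003/1500 19469/3600
3067/540 27217/4800 11063/2160

Derivation:
After step 1:
  5 6 13/3
  29/4 24/5 6
  17/3 23/4 13/3
After step 2:
  73/12 151/30 49/9
  1363/240 149/25 73/15
  56/9 411/80 193/36
After step 3:
  4031/720 20269/3600 1381/270
  86201/14400 8003/1500 19469/3600
  3067/540 27217/4800 11063/2160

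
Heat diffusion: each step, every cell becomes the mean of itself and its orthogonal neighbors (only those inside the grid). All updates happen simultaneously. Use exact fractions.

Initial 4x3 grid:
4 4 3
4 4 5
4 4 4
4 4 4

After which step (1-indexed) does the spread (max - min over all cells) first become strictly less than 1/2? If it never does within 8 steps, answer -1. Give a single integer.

Step 1: max=17/4, min=15/4, spread=1/2
Step 2: max=329/80, min=47/12, spread=47/240
  -> spread < 1/2 first at step 2
Step 3: max=9809/2400, min=18973/4800, spread=43/320
Step 4: max=87689/21600, min=171743/43200, spread=727/8640
Step 5: max=8744531/2160000, min=69003493/17280000, spread=63517/1152000
Step 6: max=78632711/19440000, min=621623963/155520000, spread=297509/6220800
Step 7: max=2355260087/583200000, min=37365715417/9331200000, spread=12737839/373248000
Step 8: max=70618884179/17496000000, min=2243357018603/559872000000, spread=131578201/4478976000

Answer: 2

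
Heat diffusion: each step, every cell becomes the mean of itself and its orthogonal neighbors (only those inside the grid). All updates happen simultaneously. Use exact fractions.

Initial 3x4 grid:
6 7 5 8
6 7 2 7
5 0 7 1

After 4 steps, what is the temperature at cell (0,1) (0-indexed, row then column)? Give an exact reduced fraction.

Answer: 234937/43200

Derivation:
Step 1: cell (0,1) = 25/4
Step 2: cell (0,1) = 1349/240
Step 3: cell (0,1) = 8359/1440
Step 4: cell (0,1) = 234937/43200
Full grid after step 4:
  14531/2592 234937/43200 238181/43200 34477/6480
  12289/2400 31027/6000 176717/36000 439297/86400
  12595/2592 197537/43200 67027/14400 9869/2160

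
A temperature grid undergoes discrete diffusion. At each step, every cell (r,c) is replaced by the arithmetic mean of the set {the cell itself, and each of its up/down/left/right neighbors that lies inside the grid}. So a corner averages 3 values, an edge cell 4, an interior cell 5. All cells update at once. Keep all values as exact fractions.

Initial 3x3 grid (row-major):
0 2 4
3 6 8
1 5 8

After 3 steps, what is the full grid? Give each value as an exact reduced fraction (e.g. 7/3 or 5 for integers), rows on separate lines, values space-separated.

After step 1:
  5/3 3 14/3
  5/2 24/5 13/2
  3 5 7
After step 2:
  43/18 53/15 85/18
  359/120 109/25 689/120
  7/2 99/20 37/6
After step 3:
  3209/1080 844/225 5039/1080
  23833/7200 6473/1500 37783/7200
  1373/360 5693/1200 2023/360

Answer: 3209/1080 844/225 5039/1080
23833/7200 6473/1500 37783/7200
1373/360 5693/1200 2023/360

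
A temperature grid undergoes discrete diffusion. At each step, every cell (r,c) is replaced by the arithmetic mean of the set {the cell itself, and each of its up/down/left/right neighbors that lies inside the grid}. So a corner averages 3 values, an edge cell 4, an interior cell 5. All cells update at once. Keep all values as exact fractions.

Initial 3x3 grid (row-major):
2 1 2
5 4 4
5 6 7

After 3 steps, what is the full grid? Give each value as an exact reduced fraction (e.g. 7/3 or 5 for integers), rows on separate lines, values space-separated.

Answer: 1409/432 611/192 707/216
191/48 4 775/192
1013/216 461/96 2063/432

Derivation:
After step 1:
  8/3 9/4 7/3
  4 4 17/4
  16/3 11/2 17/3
After step 2:
  107/36 45/16 53/18
  4 4 65/16
  89/18 41/8 185/36
After step 3:
  1409/432 611/192 707/216
  191/48 4 775/192
  1013/216 461/96 2063/432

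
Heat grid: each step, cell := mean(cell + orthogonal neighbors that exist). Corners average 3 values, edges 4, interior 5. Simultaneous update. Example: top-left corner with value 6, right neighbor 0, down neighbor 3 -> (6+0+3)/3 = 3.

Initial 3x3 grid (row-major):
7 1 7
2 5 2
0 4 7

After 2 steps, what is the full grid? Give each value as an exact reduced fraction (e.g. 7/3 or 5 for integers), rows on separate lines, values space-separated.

Answer: 71/18 217/60 163/36
349/120 411/100 943/240
19/6 197/60 163/36

Derivation:
After step 1:
  10/3 5 10/3
  7/2 14/5 21/4
  2 4 13/3
After step 2:
  71/18 217/60 163/36
  349/120 411/100 943/240
  19/6 197/60 163/36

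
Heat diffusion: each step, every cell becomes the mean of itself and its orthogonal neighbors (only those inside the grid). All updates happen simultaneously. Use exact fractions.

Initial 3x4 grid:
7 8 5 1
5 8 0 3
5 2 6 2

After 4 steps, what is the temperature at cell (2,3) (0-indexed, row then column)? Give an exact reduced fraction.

Answer: 1297/405

Derivation:
Step 1: cell (2,3) = 11/3
Step 2: cell (2,3) = 23/9
Step 3: cell (2,3) = 6949/2160
Step 4: cell (2,3) = 1297/405
Full grid after step 4:
  146923/25920 2165/432 637/150 4951/1440
  36479/6912 355363/72000 69037/18000 294517/86400
  14617/2880 853/192 166781/43200 1297/405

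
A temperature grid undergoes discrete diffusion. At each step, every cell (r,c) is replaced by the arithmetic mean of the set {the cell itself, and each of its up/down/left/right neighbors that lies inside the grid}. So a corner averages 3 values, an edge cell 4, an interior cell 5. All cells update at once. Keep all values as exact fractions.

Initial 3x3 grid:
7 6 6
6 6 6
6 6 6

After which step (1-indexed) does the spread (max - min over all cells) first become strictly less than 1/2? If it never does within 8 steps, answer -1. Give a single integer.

Step 1: max=19/3, min=6, spread=1/3
  -> spread < 1/2 first at step 1
Step 2: max=113/18, min=6, spread=5/18
Step 3: max=1337/216, min=6, spread=41/216
Step 4: max=79891/12960, min=2171/360, spread=347/2592
Step 5: max=4772537/777600, min=21757/3600, spread=2921/31104
Step 6: max=285764539/46656000, min=2617483/432000, spread=24611/373248
Step 7: max=17114882033/2799360000, min=58976741/9720000, spread=207329/4478976
Step 8: max=1025799552451/167961600000, min=3149201599/518400000, spread=1746635/53747712

Answer: 1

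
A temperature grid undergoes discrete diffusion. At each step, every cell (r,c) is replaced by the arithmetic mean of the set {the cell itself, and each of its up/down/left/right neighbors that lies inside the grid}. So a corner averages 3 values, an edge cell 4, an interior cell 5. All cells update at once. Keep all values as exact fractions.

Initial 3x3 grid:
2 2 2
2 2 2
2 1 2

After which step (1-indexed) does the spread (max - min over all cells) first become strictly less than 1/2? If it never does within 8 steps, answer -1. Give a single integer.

Answer: 1

Derivation:
Step 1: max=2, min=5/3, spread=1/3
  -> spread < 1/2 first at step 1
Step 2: max=2, min=413/240, spread=67/240
Step 3: max=393/200, min=3883/2160, spread=1807/10800
Step 4: max=10439/5400, min=1570037/864000, spread=33401/288000
Step 5: max=1036609/540000, min=14322067/7776000, spread=3025513/38880000
Step 6: max=54844051/28800000, min=5755873133/3110400000, spread=53531/995328
Step 7: max=14760883949/7776000000, min=347215074151/186624000000, spread=450953/11943936
Step 8: max=1765231389481/933120000000, min=20885976439397/11197440000000, spread=3799043/143327232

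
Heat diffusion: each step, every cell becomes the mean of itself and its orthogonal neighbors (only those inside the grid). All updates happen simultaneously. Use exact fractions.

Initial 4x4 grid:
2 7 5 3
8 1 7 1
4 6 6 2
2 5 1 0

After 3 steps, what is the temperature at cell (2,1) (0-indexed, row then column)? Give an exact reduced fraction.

Step 1: cell (2,1) = 22/5
Step 2: cell (2,1) = 231/50
Step 3: cell (2,1) = 24499/6000
Full grid after step 3:
  658/135 32347/7200 10649/2400 533/144
  32377/7200 1427/300 7891/2000 4307/1200
  32281/7200 24499/6000 463/125 3463/1200
  8569/2160 13763/3600 1231/400 467/180

Answer: 24499/6000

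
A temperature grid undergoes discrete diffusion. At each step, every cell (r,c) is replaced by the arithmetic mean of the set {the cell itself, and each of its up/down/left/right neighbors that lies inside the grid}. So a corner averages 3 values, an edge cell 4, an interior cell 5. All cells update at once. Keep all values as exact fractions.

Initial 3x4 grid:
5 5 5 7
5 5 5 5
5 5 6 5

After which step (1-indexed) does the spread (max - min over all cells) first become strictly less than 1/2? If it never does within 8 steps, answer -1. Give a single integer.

Answer: 3

Derivation:
Step 1: max=17/3, min=5, spread=2/3
Step 2: max=50/9, min=5, spread=5/9
Step 3: max=1469/270, min=121/24, spread=431/1080
  -> spread < 1/2 first at step 3
Step 4: max=349417/64800, min=45631/9000, spread=104369/324000
Step 5: max=20812373/3888000, min=687641/135000, spread=5041561/19440000
Step 6: max=1242617527/233280000, min=165695701/32400000, spread=248042399/1166400000
Step 7: max=74265141293/13996800000, min=4987204267/972000000, spread=12246999241/69984000000
Step 8: max=4442511899287/839808000000, min=600148679731/116640000000, spread=607207026119/4199040000000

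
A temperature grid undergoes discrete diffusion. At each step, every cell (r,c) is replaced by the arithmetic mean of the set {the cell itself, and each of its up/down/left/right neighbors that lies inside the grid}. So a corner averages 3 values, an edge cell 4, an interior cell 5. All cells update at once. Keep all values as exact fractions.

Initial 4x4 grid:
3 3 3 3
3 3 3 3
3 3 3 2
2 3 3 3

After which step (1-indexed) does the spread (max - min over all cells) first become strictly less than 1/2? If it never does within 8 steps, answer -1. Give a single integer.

Step 1: max=3, min=8/3, spread=1/3
  -> spread < 1/2 first at step 1
Step 2: max=3, min=49/18, spread=5/18
Step 3: max=3, min=6013/2160, spread=467/2160
Step 4: max=857/288, min=182743/64800, spread=5041/32400
Step 5: max=1851/625, min=5489509/1944000, spread=1339207/9720000
Step 6: max=19115977/6480000, min=165532231/58320000, spread=3255781/29160000
Step 7: max=114259183/38880000, min=4976942533/1749600000, spread=82360351/874800000
Step 8: max=1139864191/388800000, min=149732510143/52488000000, spread=2074577821/26244000000

Answer: 1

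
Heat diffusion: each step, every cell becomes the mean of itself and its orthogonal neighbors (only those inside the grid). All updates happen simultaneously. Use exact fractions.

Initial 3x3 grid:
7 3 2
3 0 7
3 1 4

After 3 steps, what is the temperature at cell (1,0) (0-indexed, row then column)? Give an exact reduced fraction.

Step 1: cell (1,0) = 13/4
Step 2: cell (1,0) = 763/240
Step 3: cell (1,0) = 43541/14400
Full grid after step 3:
  7373/2160 3001/900 279/80
  43541/14400 9521/3000 5149/1600
  6113/2160 10129/3600 2251/720

Answer: 43541/14400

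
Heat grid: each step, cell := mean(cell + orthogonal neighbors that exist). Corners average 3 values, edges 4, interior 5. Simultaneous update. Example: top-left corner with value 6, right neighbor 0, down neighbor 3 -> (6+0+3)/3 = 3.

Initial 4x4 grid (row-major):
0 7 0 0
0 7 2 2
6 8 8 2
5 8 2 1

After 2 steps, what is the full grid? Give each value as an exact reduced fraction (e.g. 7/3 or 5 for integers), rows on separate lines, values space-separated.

Answer: 109/36 773/240 613/240 53/36
227/60 91/20 67/20 553/240
163/30 271/50 118/25 649/240
101/18 727/120 497/120 29/9

Derivation:
After step 1:
  7/3 7/2 9/4 2/3
  13/4 24/5 19/5 3/2
  19/4 37/5 22/5 13/4
  19/3 23/4 19/4 5/3
After step 2:
  109/36 773/240 613/240 53/36
  227/60 91/20 67/20 553/240
  163/30 271/50 118/25 649/240
  101/18 727/120 497/120 29/9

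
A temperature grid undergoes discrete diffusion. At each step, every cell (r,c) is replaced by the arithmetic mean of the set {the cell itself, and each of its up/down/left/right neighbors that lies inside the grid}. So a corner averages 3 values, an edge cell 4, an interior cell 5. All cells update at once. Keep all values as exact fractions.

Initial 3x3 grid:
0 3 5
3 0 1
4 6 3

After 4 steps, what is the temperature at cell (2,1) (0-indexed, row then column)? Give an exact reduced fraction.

Step 1: cell (2,1) = 13/4
Step 2: cell (2,1) = 811/240
Step 3: cell (2,1) = 42497/14400
Step 4: cell (2,1) = 2541859/864000
Full grid after step 4:
  102559/43200 29597/12000 107209/43200
  2294609/864000 943133/360000 2361359/864000
  46019/16200 2541859/864000 186251/64800

Answer: 2541859/864000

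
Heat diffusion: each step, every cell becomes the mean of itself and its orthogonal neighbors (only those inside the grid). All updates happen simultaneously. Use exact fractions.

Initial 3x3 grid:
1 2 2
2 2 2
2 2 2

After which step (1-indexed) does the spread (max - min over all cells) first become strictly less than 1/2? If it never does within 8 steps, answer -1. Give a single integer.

Step 1: max=2, min=5/3, spread=1/3
  -> spread < 1/2 first at step 1
Step 2: max=2, min=31/18, spread=5/18
Step 3: max=2, min=391/216, spread=41/216
Step 4: max=709/360, min=23789/12960, spread=347/2592
Step 5: max=7043/3600, min=1448263/777600, spread=2921/31104
Step 6: max=838517/432000, min=87483461/46656000, spread=24611/373248
Step 7: max=18783259/9720000, min=5279997967/2799360000, spread=207329/4478976
Step 8: max=997998401/518400000, min=317893247549/167961600000, spread=1746635/53747712

Answer: 1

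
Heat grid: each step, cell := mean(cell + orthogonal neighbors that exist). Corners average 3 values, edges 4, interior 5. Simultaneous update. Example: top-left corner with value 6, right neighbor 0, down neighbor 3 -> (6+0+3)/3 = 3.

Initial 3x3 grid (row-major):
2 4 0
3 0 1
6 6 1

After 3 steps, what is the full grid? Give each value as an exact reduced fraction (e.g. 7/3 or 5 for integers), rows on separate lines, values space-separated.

Answer: 1931/720 14473/7200 967/540
13957/4800 1969/750 13373/7200
629/180 41021/14400 5383/2160

Derivation:
After step 1:
  3 3/2 5/3
  11/4 14/5 1/2
  5 13/4 8/3
After step 2:
  29/12 269/120 11/9
  271/80 54/25 229/120
  11/3 823/240 77/36
After step 3:
  1931/720 14473/7200 967/540
  13957/4800 1969/750 13373/7200
  629/180 41021/14400 5383/2160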